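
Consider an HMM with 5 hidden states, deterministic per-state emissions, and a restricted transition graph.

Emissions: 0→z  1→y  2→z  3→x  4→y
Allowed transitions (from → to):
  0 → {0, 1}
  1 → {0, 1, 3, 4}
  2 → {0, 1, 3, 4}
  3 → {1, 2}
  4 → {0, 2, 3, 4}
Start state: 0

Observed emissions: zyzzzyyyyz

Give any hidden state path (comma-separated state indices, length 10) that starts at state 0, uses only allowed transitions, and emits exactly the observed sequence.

  pos 0: z in {0,2}, choose 0; start
  pos 1: y in {1,4}, choose 1; 0->1 ok
  pos 2: z in {0,2}, choose 0; 1->0 ok
  pos 3: z in {0,2}, choose 0; 0->0 ok
  pos 4: z in {0,2}, choose 0; 0->0 ok
  pos 5: y in {1,4}, choose 1; 0->1 ok
  pos 6: y in {1,4}, choose 1; 1->1 ok
  pos 7: y in {1,4}, choose 1; 1->1 ok
  pos 8: y in {1,4}, choose 4; 1->4 ok
  pos 9: z in {0,2}, choose 2; 4->2 ok

0,1,0,0,0,1,1,1,4,2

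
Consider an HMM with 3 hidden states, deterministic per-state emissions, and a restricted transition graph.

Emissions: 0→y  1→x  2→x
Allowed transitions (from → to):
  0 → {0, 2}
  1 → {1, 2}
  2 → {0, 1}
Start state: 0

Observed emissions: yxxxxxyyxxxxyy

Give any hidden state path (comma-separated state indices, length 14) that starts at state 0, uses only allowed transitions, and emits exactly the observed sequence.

  t0 'y' -> {0}, take 0 (start)
  t1 'x' -> {1,2}, take 2 (0->2 ok)
  t2 'x' -> {1,2}, take 1 (2->1 ok)
  t3 'x' -> {1,2}, take 1 (1->1 ok)
  t4 'x' -> {1,2}, take 1 (1->1 ok)
  t5 'x' -> {1,2}, take 2 (1->2 ok)
  t6 'y' -> {0}, take 0 (2->0 ok)
  t7 'y' -> {0}, take 0 (0->0 ok)
  t8 'x' -> {1,2}, take 2 (0->2 ok)
  t9 'x' -> {1,2}, take 1 (2->1 ok)
  t10 'x' -> {1,2}, take 1 (1->1 ok)
  t11 'x' -> {1,2}, take 2 (1->2 ok)
  t12 'y' -> {0}, take 0 (2->0 ok)
  t13 'y' -> {0}, take 0 (0->0 ok)

0,2,1,1,1,2,0,0,2,1,1,2,0,0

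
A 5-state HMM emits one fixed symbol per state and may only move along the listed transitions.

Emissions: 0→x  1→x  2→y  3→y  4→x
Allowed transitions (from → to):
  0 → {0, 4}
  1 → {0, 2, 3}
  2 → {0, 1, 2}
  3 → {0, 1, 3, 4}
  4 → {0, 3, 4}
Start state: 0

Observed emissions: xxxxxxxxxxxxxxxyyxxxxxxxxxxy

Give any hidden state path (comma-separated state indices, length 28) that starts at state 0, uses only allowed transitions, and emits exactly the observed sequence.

0,0,4,4,4,0,0,0,0,4,4,0,4,0,4,3,3,0,4,4,4,4,0,0,0,0,4,3

  t0 'x' -> {0,1,4}, take 0 (start)
  t1 'x' -> {0,1,4}, take 0 (0->0 ok)
  t2 'x' -> {0,1,4}, take 4 (0->4 ok)
  t3 'x' -> {0,1,4}, take 4 (4->4 ok)
  t4 'x' -> {0,1,4}, take 4 (4->4 ok)
  t5 'x' -> {0,1,4}, take 0 (4->0 ok)
  t6 'x' -> {0,1,4}, take 0 (0->0 ok)
  t7 'x' -> {0,1,4}, take 0 (0->0 ok)
  t8 'x' -> {0,1,4}, take 0 (0->0 ok)
  t9 'x' -> {0,1,4}, take 4 (0->4 ok)
  t10 'x' -> {0,1,4}, take 4 (4->4 ok)
  t11 'x' -> {0,1,4}, take 0 (4->0 ok)
  t12 'x' -> {0,1,4}, take 4 (0->4 ok)
  t13 'x' -> {0,1,4}, take 0 (4->0 ok)
  t14 'x' -> {0,1,4}, take 4 (0->4 ok)
  t15 'y' -> {2,3}, take 3 (4->3 ok)
  t16 'y' -> {2,3}, take 3 (3->3 ok)
  t17 'x' -> {0,1,4}, take 0 (3->0 ok)
  t18 'x' -> {0,1,4}, take 4 (0->4 ok)
  t19 'x' -> {0,1,4}, take 4 (4->4 ok)
  t20 'x' -> {0,1,4}, take 4 (4->4 ok)
  t21 'x' -> {0,1,4}, take 4 (4->4 ok)
  t22 'x' -> {0,1,4}, take 0 (4->0 ok)
  t23 'x' -> {0,1,4}, take 0 (0->0 ok)
  t24 'x' -> {0,1,4}, take 0 (0->0 ok)
  t25 'x' -> {0,1,4}, take 0 (0->0 ok)
  t26 'x' -> {0,1,4}, take 4 (0->4 ok)
  t27 'y' -> {2,3}, take 3 (4->3 ok)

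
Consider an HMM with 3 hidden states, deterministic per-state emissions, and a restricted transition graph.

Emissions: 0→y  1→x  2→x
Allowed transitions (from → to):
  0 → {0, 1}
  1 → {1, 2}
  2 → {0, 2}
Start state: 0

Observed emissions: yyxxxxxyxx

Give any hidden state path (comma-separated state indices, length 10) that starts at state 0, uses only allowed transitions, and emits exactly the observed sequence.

  [0] y  {0}  => 0  start
  [1] y  {0}  => 0  0->0 ok
  [2] x  {1,2}  => 1  0->1 ok
  [3] x  {1,2}  => 1  1->1 ok
  [4] x  {1,2}  => 1  1->1 ok
  [5] x  {1,2}  => 2  1->2 ok
  [6] x  {1,2}  => 2  2->2 ok
  [7] y  {0}  => 0  2->0 ok
  [8] x  {1,2}  => 1  0->1 ok
  [9] x  {1,2}  => 1  1->1 ok

0,0,1,1,1,2,2,0,1,1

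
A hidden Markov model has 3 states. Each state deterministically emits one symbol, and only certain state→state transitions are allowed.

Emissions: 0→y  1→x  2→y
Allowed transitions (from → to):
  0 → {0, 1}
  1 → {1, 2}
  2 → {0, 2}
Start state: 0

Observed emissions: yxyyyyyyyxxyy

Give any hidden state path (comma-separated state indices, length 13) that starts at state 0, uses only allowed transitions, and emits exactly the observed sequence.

0,1,2,2,2,2,0,0,0,1,1,2,0

  pos 0: y in {0,2}, choose 0; start
  pos 1: x in {1}, choose 1; 0->1 ok
  pos 2: y in {0,2}, choose 2; 1->2 ok
  pos 3: y in {0,2}, choose 2; 2->2 ok
  pos 4: y in {0,2}, choose 2; 2->2 ok
  pos 5: y in {0,2}, choose 2; 2->2 ok
  pos 6: y in {0,2}, choose 0; 2->0 ok
  pos 7: y in {0,2}, choose 0; 0->0 ok
  pos 8: y in {0,2}, choose 0; 0->0 ok
  pos 9: x in {1}, choose 1; 0->1 ok
  pos 10: x in {1}, choose 1; 1->1 ok
  pos 11: y in {0,2}, choose 2; 1->2 ok
  pos 12: y in {0,2}, choose 0; 2->0 ok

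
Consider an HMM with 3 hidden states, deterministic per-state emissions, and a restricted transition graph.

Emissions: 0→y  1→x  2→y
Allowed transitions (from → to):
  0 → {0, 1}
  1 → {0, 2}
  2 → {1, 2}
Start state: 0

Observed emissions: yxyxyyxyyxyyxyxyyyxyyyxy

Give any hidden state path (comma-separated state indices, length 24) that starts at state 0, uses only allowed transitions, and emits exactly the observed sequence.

0,1,0,1,2,2,1,0,0,1,2,2,1,2,1,2,2,2,1,0,0,0,1,2

  t0 'y' -> {0,2}, take 0 (start)
  t1 'x' -> {1}, take 1 (0->1 ok)
  t2 'y' -> {0,2}, take 0 (1->0 ok)
  t3 'x' -> {1}, take 1 (0->1 ok)
  t4 'y' -> {0,2}, take 2 (1->2 ok)
  t5 'y' -> {0,2}, take 2 (2->2 ok)
  t6 'x' -> {1}, take 1 (2->1 ok)
  t7 'y' -> {0,2}, take 0 (1->0 ok)
  t8 'y' -> {0,2}, take 0 (0->0 ok)
  t9 'x' -> {1}, take 1 (0->1 ok)
  t10 'y' -> {0,2}, take 2 (1->2 ok)
  t11 'y' -> {0,2}, take 2 (2->2 ok)
  t12 'x' -> {1}, take 1 (2->1 ok)
  t13 'y' -> {0,2}, take 2 (1->2 ok)
  t14 'x' -> {1}, take 1 (2->1 ok)
  t15 'y' -> {0,2}, take 2 (1->2 ok)
  t16 'y' -> {0,2}, take 2 (2->2 ok)
  t17 'y' -> {0,2}, take 2 (2->2 ok)
  t18 'x' -> {1}, take 1 (2->1 ok)
  t19 'y' -> {0,2}, take 0 (1->0 ok)
  t20 'y' -> {0,2}, take 0 (0->0 ok)
  t21 'y' -> {0,2}, take 0 (0->0 ok)
  t22 'x' -> {1}, take 1 (0->1 ok)
  t23 'y' -> {0,2}, take 2 (1->2 ok)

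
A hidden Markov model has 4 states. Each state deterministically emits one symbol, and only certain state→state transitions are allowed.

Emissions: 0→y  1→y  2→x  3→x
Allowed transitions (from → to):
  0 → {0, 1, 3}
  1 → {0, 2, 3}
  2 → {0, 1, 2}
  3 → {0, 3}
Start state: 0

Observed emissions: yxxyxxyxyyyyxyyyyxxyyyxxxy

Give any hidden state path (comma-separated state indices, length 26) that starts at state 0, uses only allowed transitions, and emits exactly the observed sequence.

  t0 'y' -> {0,1}, take 0 (start)
  t1 'x' -> {2,3}, take 3 (0->3 ok)
  t2 'x' -> {2,3}, take 3 (3->3 ok)
  t3 'y' -> {0,1}, take 0 (3->0 ok)
  t4 'x' -> {2,3}, take 3 (0->3 ok)
  t5 'x' -> {2,3}, take 3 (3->3 ok)
  t6 'y' -> {0,1}, take 0 (3->0 ok)
  t7 'x' -> {2,3}, take 3 (0->3 ok)
  t8 'y' -> {0,1}, take 0 (3->0 ok)
  t9 'y' -> {0,1}, take 1 (0->1 ok)
  t10 'y' -> {0,1}, take 0 (1->0 ok)
  t11 'y' -> {0,1}, take 1 (0->1 ok)
  t12 'x' -> {2,3}, take 2 (1->2 ok)
  t13 'y' -> {0,1}, take 1 (2->1 ok)
  t14 'y' -> {0,1}, take 0 (1->0 ok)
  t15 'y' -> {0,1}, take 1 (0->1 ok)
  t16 'y' -> {0,1}, take 0 (1->0 ok)
  t17 'x' -> {2,3}, take 3 (0->3 ok)
  t18 'x' -> {2,3}, take 3 (3->3 ok)
  t19 'y' -> {0,1}, take 0 (3->0 ok)
  t20 'y' -> {0,1}, take 0 (0->0 ok)
  t21 'y' -> {0,1}, take 1 (0->1 ok)
  t22 'x' -> {2,3}, take 2 (1->2 ok)
  t23 'x' -> {2,3}, take 2 (2->2 ok)
  t24 'x' -> {2,3}, take 2 (2->2 ok)
  t25 'y' -> {0,1}, take 1 (2->1 ok)

0,3,3,0,3,3,0,3,0,1,0,1,2,1,0,1,0,3,3,0,0,1,2,2,2,1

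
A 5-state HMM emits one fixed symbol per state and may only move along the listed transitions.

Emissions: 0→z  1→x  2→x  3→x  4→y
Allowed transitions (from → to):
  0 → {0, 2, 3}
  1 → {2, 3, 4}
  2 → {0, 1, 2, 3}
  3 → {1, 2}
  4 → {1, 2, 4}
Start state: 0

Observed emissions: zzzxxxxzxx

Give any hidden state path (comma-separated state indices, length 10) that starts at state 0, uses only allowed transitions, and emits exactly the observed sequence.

  pos 0: z in {0}, choose 0; start
  pos 1: z in {0}, choose 0; 0->0 ok
  pos 2: z in {0}, choose 0; 0->0 ok
  pos 3: x in {1,2,3}, choose 2; 0->2 ok
  pos 4: x in {1,2,3}, choose 3; 2->3 ok
  pos 5: x in {1,2,3}, choose 2; 3->2 ok
  pos 6: x in {1,2,3}, choose 2; 2->2 ok
  pos 7: z in {0}, choose 0; 2->0 ok
  pos 8: x in {1,2,3}, choose 3; 0->3 ok
  pos 9: x in {1,2,3}, choose 1; 3->1 ok

0,0,0,2,3,2,2,0,3,1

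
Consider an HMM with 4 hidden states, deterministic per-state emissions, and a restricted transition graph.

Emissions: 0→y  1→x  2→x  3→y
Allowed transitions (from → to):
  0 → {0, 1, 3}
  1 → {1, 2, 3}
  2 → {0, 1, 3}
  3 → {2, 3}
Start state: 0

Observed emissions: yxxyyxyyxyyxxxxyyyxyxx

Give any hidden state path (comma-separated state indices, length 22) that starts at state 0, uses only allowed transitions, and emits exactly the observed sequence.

  0: obs=y cand={0,3} pick 0 [start]
  1: obs=x cand={1,2} pick 1 [0->1 ok]
  2: obs=x cand={1,2} pick 2 [1->2 ok]
  3: obs=y cand={0,3} pick 0 [2->0 ok]
  4: obs=y cand={0,3} pick 3 [0->3 ok]
  5: obs=x cand={1,2} pick 2 [3->2 ok]
  6: obs=y cand={0,3} pick 0 [2->0 ok]
  7: obs=y cand={0,3} pick 3 [0->3 ok]
  8: obs=x cand={1,2} pick 2 [3->2 ok]
  9: obs=y cand={0,3} pick 0 [2->0 ok]
  10: obs=y cand={0,3} pick 3 [0->3 ok]
  11: obs=x cand={1,2} pick 2 [3->2 ok]
  12: obs=x cand={1,2} pick 1 [2->1 ok]
  13: obs=x cand={1,2} pick 1 [1->1 ok]
  14: obs=x cand={1,2} pick 2 [1->2 ok]
  15: obs=y cand={0,3} pick 0 [2->0 ok]
  16: obs=y cand={0,3} pick 3 [0->3 ok]
  17: obs=y cand={0,3} pick 3 [3->3 ok]
  18: obs=x cand={1,2} pick 2 [3->2 ok]
  19: obs=y cand={0,3} pick 3 [2->3 ok]
  20: obs=x cand={1,2} pick 2 [3->2 ok]
  21: obs=x cand={1,2} pick 1 [2->1 ok]

0,1,2,0,3,2,0,3,2,0,3,2,1,1,2,0,3,3,2,3,2,1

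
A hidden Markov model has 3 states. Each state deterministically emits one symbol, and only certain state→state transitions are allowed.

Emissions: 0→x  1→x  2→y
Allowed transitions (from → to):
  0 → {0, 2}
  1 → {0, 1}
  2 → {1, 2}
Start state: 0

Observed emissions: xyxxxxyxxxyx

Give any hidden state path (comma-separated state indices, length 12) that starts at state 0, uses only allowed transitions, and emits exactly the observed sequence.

  pos 0: x in {0,1}, choose 0; start
  pos 1: y in {2}, choose 2; 0->2 ok
  pos 2: x in {0,1}, choose 1; 2->1 ok
  pos 3: x in {0,1}, choose 1; 1->1 ok
  pos 4: x in {0,1}, choose 1; 1->1 ok
  pos 5: x in {0,1}, choose 0; 1->0 ok
  pos 6: y in {2}, choose 2; 0->2 ok
  pos 7: x in {0,1}, choose 1; 2->1 ok
  pos 8: x in {0,1}, choose 1; 1->1 ok
  pos 9: x in {0,1}, choose 0; 1->0 ok
  pos 10: y in {2}, choose 2; 0->2 ok
  pos 11: x in {0,1}, choose 1; 2->1 ok

0,2,1,1,1,0,2,1,1,0,2,1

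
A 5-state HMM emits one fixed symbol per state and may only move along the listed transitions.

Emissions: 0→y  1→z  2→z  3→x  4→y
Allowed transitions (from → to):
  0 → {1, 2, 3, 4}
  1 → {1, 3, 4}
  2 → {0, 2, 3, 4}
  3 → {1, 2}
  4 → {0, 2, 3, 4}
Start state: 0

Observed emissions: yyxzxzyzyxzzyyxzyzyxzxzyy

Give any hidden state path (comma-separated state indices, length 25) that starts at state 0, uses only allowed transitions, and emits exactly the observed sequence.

  0: obs=y cand={0,4} pick 0 [start]
  1: obs=y cand={0,4} pick 4 [0->4 ok]
  2: obs=x cand={3} pick 3 [4->3 ok]
  3: obs=z cand={1,2} pick 1 [3->1 ok]
  4: obs=x cand={3} pick 3 [1->3 ok]
  5: obs=z cand={1,2} pick 2 [3->2 ok]
  6: obs=y cand={0,4} pick 0 [2->0 ok]
  7: obs=z cand={1,2} pick 1 [0->1 ok]
  8: obs=y cand={0,4} pick 4 [1->4 ok]
  9: obs=x cand={3} pick 3 [4->3 ok]
  10: obs=z cand={1,2} pick 1 [3->1 ok]
  11: obs=z cand={1,2} pick 1 [1->1 ok]
  12: obs=y cand={0,4} pick 4 [1->4 ok]
  13: obs=y cand={0,4} pick 4 [4->4 ok]
  14: obs=x cand={3} pick 3 [4->3 ok]
  15: obs=z cand={1,2} pick 1 [3->1 ok]
  16: obs=y cand={0,4} pick 4 [1->4 ok]
  17: obs=z cand={1,2} pick 2 [4->2 ok]
  18: obs=y cand={0,4} pick 0 [2->0 ok]
  19: obs=x cand={3} pick 3 [0->3 ok]
  20: obs=z cand={1,2} pick 2 [3->2 ok]
  21: obs=x cand={3} pick 3 [2->3 ok]
  22: obs=z cand={1,2} pick 1 [3->1 ok]
  23: obs=y cand={0,4} pick 4 [1->4 ok]
  24: obs=y cand={0,4} pick 0 [4->0 ok]

0,4,3,1,3,2,0,1,4,3,1,1,4,4,3,1,4,2,0,3,2,3,1,4,0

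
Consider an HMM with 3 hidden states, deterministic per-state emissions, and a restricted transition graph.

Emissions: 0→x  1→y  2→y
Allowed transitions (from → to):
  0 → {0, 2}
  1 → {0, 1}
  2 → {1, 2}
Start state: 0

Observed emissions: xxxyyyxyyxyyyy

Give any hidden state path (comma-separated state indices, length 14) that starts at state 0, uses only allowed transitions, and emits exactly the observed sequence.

  0: obs=x cand={0} pick 0 [start]
  1: obs=x cand={0} pick 0 [0->0 ok]
  2: obs=x cand={0} pick 0 [0->0 ok]
  3: obs=y cand={1,2} pick 2 [0->2 ok]
  4: obs=y cand={1,2} pick 1 [2->1 ok]
  5: obs=y cand={1,2} pick 1 [1->1 ok]
  6: obs=x cand={0} pick 0 [1->0 ok]
  7: obs=y cand={1,2} pick 2 [0->2 ok]
  8: obs=y cand={1,2} pick 1 [2->1 ok]
  9: obs=x cand={0} pick 0 [1->0 ok]
  10: obs=y cand={1,2} pick 2 [0->2 ok]
  11: obs=y cand={1,2} pick 2 [2->2 ok]
  12: obs=y cand={1,2} pick 2 [2->2 ok]
  13: obs=y cand={1,2} pick 1 [2->1 ok]

0,0,0,2,1,1,0,2,1,0,2,2,2,1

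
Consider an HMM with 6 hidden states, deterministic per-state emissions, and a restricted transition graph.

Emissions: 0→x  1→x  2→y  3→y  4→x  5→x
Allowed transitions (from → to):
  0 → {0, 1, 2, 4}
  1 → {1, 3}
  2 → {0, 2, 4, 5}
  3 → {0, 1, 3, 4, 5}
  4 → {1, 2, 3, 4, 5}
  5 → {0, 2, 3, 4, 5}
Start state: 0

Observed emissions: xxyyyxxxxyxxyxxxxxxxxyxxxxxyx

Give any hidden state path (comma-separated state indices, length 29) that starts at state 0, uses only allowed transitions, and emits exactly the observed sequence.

0,0,2,2,2,5,5,4,4,2,4,4,3,0,1,1,1,1,1,1,1,3,5,4,5,5,0,2,0

  pos 0: x in {0,1,4,5}, choose 0; start
  pos 1: x in {0,1,4,5}, choose 0; 0->0 ok
  pos 2: y in {2,3}, choose 2; 0->2 ok
  pos 3: y in {2,3}, choose 2; 2->2 ok
  pos 4: y in {2,3}, choose 2; 2->2 ok
  pos 5: x in {0,1,4,5}, choose 5; 2->5 ok
  pos 6: x in {0,1,4,5}, choose 5; 5->5 ok
  pos 7: x in {0,1,4,5}, choose 4; 5->4 ok
  pos 8: x in {0,1,4,5}, choose 4; 4->4 ok
  pos 9: y in {2,3}, choose 2; 4->2 ok
  pos 10: x in {0,1,4,5}, choose 4; 2->4 ok
  pos 11: x in {0,1,4,5}, choose 4; 4->4 ok
  pos 12: y in {2,3}, choose 3; 4->3 ok
  pos 13: x in {0,1,4,5}, choose 0; 3->0 ok
  pos 14: x in {0,1,4,5}, choose 1; 0->1 ok
  pos 15: x in {0,1,4,5}, choose 1; 1->1 ok
  pos 16: x in {0,1,4,5}, choose 1; 1->1 ok
  pos 17: x in {0,1,4,5}, choose 1; 1->1 ok
  pos 18: x in {0,1,4,5}, choose 1; 1->1 ok
  pos 19: x in {0,1,4,5}, choose 1; 1->1 ok
  pos 20: x in {0,1,4,5}, choose 1; 1->1 ok
  pos 21: y in {2,3}, choose 3; 1->3 ok
  pos 22: x in {0,1,4,5}, choose 5; 3->5 ok
  pos 23: x in {0,1,4,5}, choose 4; 5->4 ok
  pos 24: x in {0,1,4,5}, choose 5; 4->5 ok
  pos 25: x in {0,1,4,5}, choose 5; 5->5 ok
  pos 26: x in {0,1,4,5}, choose 0; 5->0 ok
  pos 27: y in {2,3}, choose 2; 0->2 ok
  pos 28: x in {0,1,4,5}, choose 0; 2->0 ok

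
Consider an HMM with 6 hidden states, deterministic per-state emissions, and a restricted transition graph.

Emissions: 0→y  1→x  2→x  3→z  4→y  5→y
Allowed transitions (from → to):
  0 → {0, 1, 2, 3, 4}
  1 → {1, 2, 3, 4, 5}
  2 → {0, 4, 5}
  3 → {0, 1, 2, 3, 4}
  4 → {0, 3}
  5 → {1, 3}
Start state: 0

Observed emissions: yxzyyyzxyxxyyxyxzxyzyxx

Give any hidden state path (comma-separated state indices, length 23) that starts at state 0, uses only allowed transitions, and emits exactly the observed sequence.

0,1,3,4,0,4,3,2,0,1,2,4,0,1,5,1,3,2,0,3,0,1,2

  pos 0: y in {0,4,5}, choose 0; start
  pos 1: x in {1,2}, choose 1; 0->1 ok
  pos 2: z in {3}, choose 3; 1->3 ok
  pos 3: y in {0,4,5}, choose 4; 3->4 ok
  pos 4: y in {0,4,5}, choose 0; 4->0 ok
  pos 5: y in {0,4,5}, choose 4; 0->4 ok
  pos 6: z in {3}, choose 3; 4->3 ok
  pos 7: x in {1,2}, choose 2; 3->2 ok
  pos 8: y in {0,4,5}, choose 0; 2->0 ok
  pos 9: x in {1,2}, choose 1; 0->1 ok
  pos 10: x in {1,2}, choose 2; 1->2 ok
  pos 11: y in {0,4,5}, choose 4; 2->4 ok
  pos 12: y in {0,4,5}, choose 0; 4->0 ok
  pos 13: x in {1,2}, choose 1; 0->1 ok
  pos 14: y in {0,4,5}, choose 5; 1->5 ok
  pos 15: x in {1,2}, choose 1; 5->1 ok
  pos 16: z in {3}, choose 3; 1->3 ok
  pos 17: x in {1,2}, choose 2; 3->2 ok
  pos 18: y in {0,4,5}, choose 0; 2->0 ok
  pos 19: z in {3}, choose 3; 0->3 ok
  pos 20: y in {0,4,5}, choose 0; 3->0 ok
  pos 21: x in {1,2}, choose 1; 0->1 ok
  pos 22: x in {1,2}, choose 2; 1->2 ok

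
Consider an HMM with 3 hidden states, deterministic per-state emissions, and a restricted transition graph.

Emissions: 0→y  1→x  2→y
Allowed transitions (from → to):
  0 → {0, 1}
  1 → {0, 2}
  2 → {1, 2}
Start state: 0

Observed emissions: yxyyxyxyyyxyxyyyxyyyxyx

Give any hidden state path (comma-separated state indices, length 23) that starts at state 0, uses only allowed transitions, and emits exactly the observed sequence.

  pos 0: y in {0,2}, choose 0; start
  pos 1: x in {1}, choose 1; 0->1 ok
  pos 2: y in {0,2}, choose 0; 1->0 ok
  pos 3: y in {0,2}, choose 0; 0->0 ok
  pos 4: x in {1}, choose 1; 0->1 ok
  pos 5: y in {0,2}, choose 0; 1->0 ok
  pos 6: x in {1}, choose 1; 0->1 ok
  pos 7: y in {0,2}, choose 2; 1->2 ok
  pos 8: y in {0,2}, choose 2; 2->2 ok
  pos 9: y in {0,2}, choose 2; 2->2 ok
  pos 10: x in {1}, choose 1; 2->1 ok
  pos 11: y in {0,2}, choose 2; 1->2 ok
  pos 12: x in {1}, choose 1; 2->1 ok
  pos 13: y in {0,2}, choose 2; 1->2 ok
  pos 14: y in {0,2}, choose 2; 2->2 ok
  pos 15: y in {0,2}, choose 2; 2->2 ok
  pos 16: x in {1}, choose 1; 2->1 ok
  pos 17: y in {0,2}, choose 2; 1->2 ok
  pos 18: y in {0,2}, choose 2; 2->2 ok
  pos 19: y in {0,2}, choose 2; 2->2 ok
  pos 20: x in {1}, choose 1; 2->1 ok
  pos 21: y in {0,2}, choose 0; 1->0 ok
  pos 22: x in {1}, choose 1; 0->1 ok

0,1,0,0,1,0,1,2,2,2,1,2,1,2,2,2,1,2,2,2,1,0,1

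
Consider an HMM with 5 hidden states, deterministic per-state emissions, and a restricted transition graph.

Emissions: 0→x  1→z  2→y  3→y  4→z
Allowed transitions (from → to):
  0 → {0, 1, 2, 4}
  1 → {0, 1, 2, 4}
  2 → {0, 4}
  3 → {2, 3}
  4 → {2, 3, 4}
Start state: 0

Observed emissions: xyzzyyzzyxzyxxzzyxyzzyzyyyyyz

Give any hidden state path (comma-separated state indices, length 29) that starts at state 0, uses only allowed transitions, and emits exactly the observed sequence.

0,2,4,4,3,2,4,4,2,0,1,2,0,0,1,1,2,0,2,4,4,2,4,3,3,3,3,2,4

  0: obs=x cand={0} pick 0 [start]
  1: obs=y cand={2,3} pick 2 [0->2 ok]
  2: obs=z cand={1,4} pick 4 [2->4 ok]
  3: obs=z cand={1,4} pick 4 [4->4 ok]
  4: obs=y cand={2,3} pick 3 [4->3 ok]
  5: obs=y cand={2,3} pick 2 [3->2 ok]
  6: obs=z cand={1,4} pick 4 [2->4 ok]
  7: obs=z cand={1,4} pick 4 [4->4 ok]
  8: obs=y cand={2,3} pick 2 [4->2 ok]
  9: obs=x cand={0} pick 0 [2->0 ok]
  10: obs=z cand={1,4} pick 1 [0->1 ok]
  11: obs=y cand={2,3} pick 2 [1->2 ok]
  12: obs=x cand={0} pick 0 [2->0 ok]
  13: obs=x cand={0} pick 0 [0->0 ok]
  14: obs=z cand={1,4} pick 1 [0->1 ok]
  15: obs=z cand={1,4} pick 1 [1->1 ok]
  16: obs=y cand={2,3} pick 2 [1->2 ok]
  17: obs=x cand={0} pick 0 [2->0 ok]
  18: obs=y cand={2,3} pick 2 [0->2 ok]
  19: obs=z cand={1,4} pick 4 [2->4 ok]
  20: obs=z cand={1,4} pick 4 [4->4 ok]
  21: obs=y cand={2,3} pick 2 [4->2 ok]
  22: obs=z cand={1,4} pick 4 [2->4 ok]
  23: obs=y cand={2,3} pick 3 [4->3 ok]
  24: obs=y cand={2,3} pick 3 [3->3 ok]
  25: obs=y cand={2,3} pick 3 [3->3 ok]
  26: obs=y cand={2,3} pick 3 [3->3 ok]
  27: obs=y cand={2,3} pick 2 [3->2 ok]
  28: obs=z cand={1,4} pick 4 [2->4 ok]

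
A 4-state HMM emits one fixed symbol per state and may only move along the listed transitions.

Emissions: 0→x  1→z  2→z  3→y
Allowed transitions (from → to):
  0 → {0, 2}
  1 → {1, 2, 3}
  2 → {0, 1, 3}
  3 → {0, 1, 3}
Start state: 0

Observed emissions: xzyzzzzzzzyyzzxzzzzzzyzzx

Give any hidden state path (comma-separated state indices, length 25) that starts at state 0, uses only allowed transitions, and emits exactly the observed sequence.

0,2,3,1,2,1,1,1,2,1,3,3,1,2,0,2,1,2,1,1,1,3,1,2,0

  pos 0: x in {0}, choose 0; start
  pos 1: z in {1,2}, choose 2; 0->2 ok
  pos 2: y in {3}, choose 3; 2->3 ok
  pos 3: z in {1,2}, choose 1; 3->1 ok
  pos 4: z in {1,2}, choose 2; 1->2 ok
  pos 5: z in {1,2}, choose 1; 2->1 ok
  pos 6: z in {1,2}, choose 1; 1->1 ok
  pos 7: z in {1,2}, choose 1; 1->1 ok
  pos 8: z in {1,2}, choose 2; 1->2 ok
  pos 9: z in {1,2}, choose 1; 2->1 ok
  pos 10: y in {3}, choose 3; 1->3 ok
  pos 11: y in {3}, choose 3; 3->3 ok
  pos 12: z in {1,2}, choose 1; 3->1 ok
  pos 13: z in {1,2}, choose 2; 1->2 ok
  pos 14: x in {0}, choose 0; 2->0 ok
  pos 15: z in {1,2}, choose 2; 0->2 ok
  pos 16: z in {1,2}, choose 1; 2->1 ok
  pos 17: z in {1,2}, choose 2; 1->2 ok
  pos 18: z in {1,2}, choose 1; 2->1 ok
  pos 19: z in {1,2}, choose 1; 1->1 ok
  pos 20: z in {1,2}, choose 1; 1->1 ok
  pos 21: y in {3}, choose 3; 1->3 ok
  pos 22: z in {1,2}, choose 1; 3->1 ok
  pos 23: z in {1,2}, choose 2; 1->2 ok
  pos 24: x in {0}, choose 0; 2->0 ok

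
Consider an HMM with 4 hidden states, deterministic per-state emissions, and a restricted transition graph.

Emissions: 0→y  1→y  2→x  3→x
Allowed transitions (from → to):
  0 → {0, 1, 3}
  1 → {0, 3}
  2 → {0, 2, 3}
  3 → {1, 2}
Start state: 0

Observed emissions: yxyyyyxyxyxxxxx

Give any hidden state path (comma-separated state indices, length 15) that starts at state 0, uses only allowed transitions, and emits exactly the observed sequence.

0,3,1,0,0,0,3,1,3,1,3,2,2,2,2

  t0 'y' -> {0,1}, take 0 (start)
  t1 'x' -> {2,3}, take 3 (0->3 ok)
  t2 'y' -> {0,1}, take 1 (3->1 ok)
  t3 'y' -> {0,1}, take 0 (1->0 ok)
  t4 'y' -> {0,1}, take 0 (0->0 ok)
  t5 'y' -> {0,1}, take 0 (0->0 ok)
  t6 'x' -> {2,3}, take 3 (0->3 ok)
  t7 'y' -> {0,1}, take 1 (3->1 ok)
  t8 'x' -> {2,3}, take 3 (1->3 ok)
  t9 'y' -> {0,1}, take 1 (3->1 ok)
  t10 'x' -> {2,3}, take 3 (1->3 ok)
  t11 'x' -> {2,3}, take 2 (3->2 ok)
  t12 'x' -> {2,3}, take 2 (2->2 ok)
  t13 'x' -> {2,3}, take 2 (2->2 ok)
  t14 'x' -> {2,3}, take 2 (2->2 ok)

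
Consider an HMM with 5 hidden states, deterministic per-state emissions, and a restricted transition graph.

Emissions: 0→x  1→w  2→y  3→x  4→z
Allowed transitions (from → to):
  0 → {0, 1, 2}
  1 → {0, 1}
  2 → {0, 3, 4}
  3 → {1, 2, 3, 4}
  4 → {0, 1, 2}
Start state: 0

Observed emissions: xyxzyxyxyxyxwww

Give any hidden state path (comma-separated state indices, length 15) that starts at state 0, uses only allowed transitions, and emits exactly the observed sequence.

0,2,3,4,2,0,2,0,2,0,2,0,1,1,1

  pos 0: x in {0,3}, choose 0; start
  pos 1: y in {2}, choose 2; 0->2 ok
  pos 2: x in {0,3}, choose 3; 2->3 ok
  pos 3: z in {4}, choose 4; 3->4 ok
  pos 4: y in {2}, choose 2; 4->2 ok
  pos 5: x in {0,3}, choose 0; 2->0 ok
  pos 6: y in {2}, choose 2; 0->2 ok
  pos 7: x in {0,3}, choose 0; 2->0 ok
  pos 8: y in {2}, choose 2; 0->2 ok
  pos 9: x in {0,3}, choose 0; 2->0 ok
  pos 10: y in {2}, choose 2; 0->2 ok
  pos 11: x in {0,3}, choose 0; 2->0 ok
  pos 12: w in {1}, choose 1; 0->1 ok
  pos 13: w in {1}, choose 1; 1->1 ok
  pos 14: w in {1}, choose 1; 1->1 ok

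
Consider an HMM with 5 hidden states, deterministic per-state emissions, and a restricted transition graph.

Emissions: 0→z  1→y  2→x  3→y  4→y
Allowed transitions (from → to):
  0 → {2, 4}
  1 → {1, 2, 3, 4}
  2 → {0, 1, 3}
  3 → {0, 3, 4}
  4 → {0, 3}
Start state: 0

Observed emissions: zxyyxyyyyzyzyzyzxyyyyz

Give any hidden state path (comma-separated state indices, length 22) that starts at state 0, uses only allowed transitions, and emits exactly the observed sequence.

  t0 'z' -> {0}, take 0 (start)
  t1 'x' -> {2}, take 2 (0->2 ok)
  t2 'y' -> {1,3,4}, take 1 (2->1 ok)
  t3 'y' -> {1,3,4}, take 1 (1->1 ok)
  t4 'x' -> {2}, take 2 (1->2 ok)
  t5 'y' -> {1,3,4}, take 3 (2->3 ok)
  t6 'y' -> {1,3,4}, take 3 (3->3 ok)
  t7 'y' -> {1,3,4}, take 4 (3->4 ok)
  t8 'y' -> {1,3,4}, take 3 (4->3 ok)
  t9 'z' -> {0}, take 0 (3->0 ok)
  t10 'y' -> {1,3,4}, take 4 (0->4 ok)
  t11 'z' -> {0}, take 0 (4->0 ok)
  t12 'y' -> {1,3,4}, take 4 (0->4 ok)
  t13 'z' -> {0}, take 0 (4->0 ok)
  t14 'y' -> {1,3,4}, take 4 (0->4 ok)
  t15 'z' -> {0}, take 0 (4->0 ok)
  t16 'x' -> {2}, take 2 (0->2 ok)
  t17 'y' -> {1,3,4}, take 3 (2->3 ok)
  t18 'y' -> {1,3,4}, take 4 (3->4 ok)
  t19 'y' -> {1,3,4}, take 3 (4->3 ok)
  t20 'y' -> {1,3,4}, take 4 (3->4 ok)
  t21 'z' -> {0}, take 0 (4->0 ok)

0,2,1,1,2,3,3,4,3,0,4,0,4,0,4,0,2,3,4,3,4,0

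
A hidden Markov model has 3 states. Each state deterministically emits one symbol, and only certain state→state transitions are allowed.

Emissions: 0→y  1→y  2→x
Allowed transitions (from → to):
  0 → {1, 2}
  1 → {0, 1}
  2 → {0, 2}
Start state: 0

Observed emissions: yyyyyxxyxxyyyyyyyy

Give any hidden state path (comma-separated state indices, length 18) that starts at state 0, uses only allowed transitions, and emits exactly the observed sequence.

0,1,1,1,0,2,2,0,2,2,0,1,1,1,1,1,1,0

  pos 0: y in {0,1}, choose 0; start
  pos 1: y in {0,1}, choose 1; 0->1 ok
  pos 2: y in {0,1}, choose 1; 1->1 ok
  pos 3: y in {0,1}, choose 1; 1->1 ok
  pos 4: y in {0,1}, choose 0; 1->0 ok
  pos 5: x in {2}, choose 2; 0->2 ok
  pos 6: x in {2}, choose 2; 2->2 ok
  pos 7: y in {0,1}, choose 0; 2->0 ok
  pos 8: x in {2}, choose 2; 0->2 ok
  pos 9: x in {2}, choose 2; 2->2 ok
  pos 10: y in {0,1}, choose 0; 2->0 ok
  pos 11: y in {0,1}, choose 1; 0->1 ok
  pos 12: y in {0,1}, choose 1; 1->1 ok
  pos 13: y in {0,1}, choose 1; 1->1 ok
  pos 14: y in {0,1}, choose 1; 1->1 ok
  pos 15: y in {0,1}, choose 1; 1->1 ok
  pos 16: y in {0,1}, choose 1; 1->1 ok
  pos 17: y in {0,1}, choose 0; 1->0 ok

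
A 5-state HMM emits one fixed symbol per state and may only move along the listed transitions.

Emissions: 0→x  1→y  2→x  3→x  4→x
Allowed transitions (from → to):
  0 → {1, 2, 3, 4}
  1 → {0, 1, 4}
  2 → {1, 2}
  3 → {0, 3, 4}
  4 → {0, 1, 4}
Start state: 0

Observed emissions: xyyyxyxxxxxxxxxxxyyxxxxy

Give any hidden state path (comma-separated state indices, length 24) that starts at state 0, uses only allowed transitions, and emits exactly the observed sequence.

0,1,1,1,0,1,4,0,3,3,4,0,3,3,3,0,2,1,1,0,2,2,2,1

  t0 'x' -> {0,2,3,4}, take 0 (start)
  t1 'y' -> {1}, take 1 (0->1 ok)
  t2 'y' -> {1}, take 1 (1->1 ok)
  t3 'y' -> {1}, take 1 (1->1 ok)
  t4 'x' -> {0,2,3,4}, take 0 (1->0 ok)
  t5 'y' -> {1}, take 1 (0->1 ok)
  t6 'x' -> {0,2,3,4}, take 4 (1->4 ok)
  t7 'x' -> {0,2,3,4}, take 0 (4->0 ok)
  t8 'x' -> {0,2,3,4}, take 3 (0->3 ok)
  t9 'x' -> {0,2,3,4}, take 3 (3->3 ok)
  t10 'x' -> {0,2,3,4}, take 4 (3->4 ok)
  t11 'x' -> {0,2,3,4}, take 0 (4->0 ok)
  t12 'x' -> {0,2,3,4}, take 3 (0->3 ok)
  t13 'x' -> {0,2,3,4}, take 3 (3->3 ok)
  t14 'x' -> {0,2,3,4}, take 3 (3->3 ok)
  t15 'x' -> {0,2,3,4}, take 0 (3->0 ok)
  t16 'x' -> {0,2,3,4}, take 2 (0->2 ok)
  t17 'y' -> {1}, take 1 (2->1 ok)
  t18 'y' -> {1}, take 1 (1->1 ok)
  t19 'x' -> {0,2,3,4}, take 0 (1->0 ok)
  t20 'x' -> {0,2,3,4}, take 2 (0->2 ok)
  t21 'x' -> {0,2,3,4}, take 2 (2->2 ok)
  t22 'x' -> {0,2,3,4}, take 2 (2->2 ok)
  t23 'y' -> {1}, take 1 (2->1 ok)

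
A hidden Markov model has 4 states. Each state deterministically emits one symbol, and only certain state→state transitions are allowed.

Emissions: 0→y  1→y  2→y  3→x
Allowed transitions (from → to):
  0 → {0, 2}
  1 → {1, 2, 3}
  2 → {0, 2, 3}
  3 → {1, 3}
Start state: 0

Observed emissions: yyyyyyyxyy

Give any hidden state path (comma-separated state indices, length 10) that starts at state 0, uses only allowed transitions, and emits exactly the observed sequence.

0,0,0,0,2,0,2,3,1,1

  pos 0: y in {0,1,2}, choose 0; start
  pos 1: y in {0,1,2}, choose 0; 0->0 ok
  pos 2: y in {0,1,2}, choose 0; 0->0 ok
  pos 3: y in {0,1,2}, choose 0; 0->0 ok
  pos 4: y in {0,1,2}, choose 2; 0->2 ok
  pos 5: y in {0,1,2}, choose 0; 2->0 ok
  pos 6: y in {0,1,2}, choose 2; 0->2 ok
  pos 7: x in {3}, choose 3; 2->3 ok
  pos 8: y in {0,1,2}, choose 1; 3->1 ok
  pos 9: y in {0,1,2}, choose 1; 1->1 ok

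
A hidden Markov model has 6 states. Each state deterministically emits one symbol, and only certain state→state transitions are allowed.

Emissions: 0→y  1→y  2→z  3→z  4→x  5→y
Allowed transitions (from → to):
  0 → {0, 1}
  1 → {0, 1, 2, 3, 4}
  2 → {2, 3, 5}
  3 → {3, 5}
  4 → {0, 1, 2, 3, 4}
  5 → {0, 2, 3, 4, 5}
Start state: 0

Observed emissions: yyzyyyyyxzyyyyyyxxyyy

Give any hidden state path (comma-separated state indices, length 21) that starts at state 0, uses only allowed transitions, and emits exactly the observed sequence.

0,1,3,5,0,0,0,1,4,3,5,0,0,0,0,1,4,4,0,1,0

  t0 'y' -> {0,1,5}, take 0 (start)
  t1 'y' -> {0,1,5}, take 1 (0->1 ok)
  t2 'z' -> {2,3}, take 3 (1->3 ok)
  t3 'y' -> {0,1,5}, take 5 (3->5 ok)
  t4 'y' -> {0,1,5}, take 0 (5->0 ok)
  t5 'y' -> {0,1,5}, take 0 (0->0 ok)
  t6 'y' -> {0,1,5}, take 0 (0->0 ok)
  t7 'y' -> {0,1,5}, take 1 (0->1 ok)
  t8 'x' -> {4}, take 4 (1->4 ok)
  t9 'z' -> {2,3}, take 3 (4->3 ok)
  t10 'y' -> {0,1,5}, take 5 (3->5 ok)
  t11 'y' -> {0,1,5}, take 0 (5->0 ok)
  t12 'y' -> {0,1,5}, take 0 (0->0 ok)
  t13 'y' -> {0,1,5}, take 0 (0->0 ok)
  t14 'y' -> {0,1,5}, take 0 (0->0 ok)
  t15 'y' -> {0,1,5}, take 1 (0->1 ok)
  t16 'x' -> {4}, take 4 (1->4 ok)
  t17 'x' -> {4}, take 4 (4->4 ok)
  t18 'y' -> {0,1,5}, take 0 (4->0 ok)
  t19 'y' -> {0,1,5}, take 1 (0->1 ok)
  t20 'y' -> {0,1,5}, take 0 (1->0 ok)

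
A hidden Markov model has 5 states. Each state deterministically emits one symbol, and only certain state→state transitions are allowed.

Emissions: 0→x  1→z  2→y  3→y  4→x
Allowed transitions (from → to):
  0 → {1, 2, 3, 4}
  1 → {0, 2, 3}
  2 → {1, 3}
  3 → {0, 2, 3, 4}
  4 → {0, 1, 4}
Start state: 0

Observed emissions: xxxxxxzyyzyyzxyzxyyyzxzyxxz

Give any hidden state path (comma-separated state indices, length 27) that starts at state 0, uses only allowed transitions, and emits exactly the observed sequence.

  pos 0: x in {0,4}, choose 0; start
  pos 1: x in {0,4}, choose 4; 0->4 ok
  pos 2: x in {0,4}, choose 0; 4->0 ok
  pos 3: x in {0,4}, choose 4; 0->4 ok
  pos 4: x in {0,4}, choose 4; 4->4 ok
  pos 5: x in {0,4}, choose 4; 4->4 ok
  pos 6: z in {1}, choose 1; 4->1 ok
  pos 7: y in {2,3}, choose 3; 1->3 ok
  pos 8: y in {2,3}, choose 2; 3->2 ok
  pos 9: z in {1}, choose 1; 2->1 ok
  pos 10: y in {2,3}, choose 3; 1->3 ok
  pos 11: y in {2,3}, choose 2; 3->2 ok
  pos 12: z in {1}, choose 1; 2->1 ok
  pos 13: x in {0,4}, choose 0; 1->0 ok
  pos 14: y in {2,3}, choose 2; 0->2 ok
  pos 15: z in {1}, choose 1; 2->1 ok
  pos 16: x in {0,4}, choose 0; 1->0 ok
  pos 17: y in {2,3}, choose 2; 0->2 ok
  pos 18: y in {2,3}, choose 3; 2->3 ok
  pos 19: y in {2,3}, choose 2; 3->2 ok
  pos 20: z in {1}, choose 1; 2->1 ok
  pos 21: x in {0,4}, choose 0; 1->0 ok
  pos 22: z in {1}, choose 1; 0->1 ok
  pos 23: y in {2,3}, choose 3; 1->3 ok
  pos 24: x in {0,4}, choose 0; 3->0 ok
  pos 25: x in {0,4}, choose 4; 0->4 ok
  pos 26: z in {1}, choose 1; 4->1 ok

0,4,0,4,4,4,1,3,2,1,3,2,1,0,2,1,0,2,3,2,1,0,1,3,0,4,1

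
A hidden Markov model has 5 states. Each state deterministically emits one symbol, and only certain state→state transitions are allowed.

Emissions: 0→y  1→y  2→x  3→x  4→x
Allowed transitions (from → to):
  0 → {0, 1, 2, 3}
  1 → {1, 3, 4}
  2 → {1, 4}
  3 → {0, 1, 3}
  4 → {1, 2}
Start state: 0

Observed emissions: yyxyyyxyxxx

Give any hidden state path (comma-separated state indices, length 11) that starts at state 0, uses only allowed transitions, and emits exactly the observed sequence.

  0: obs=y cand={0,1} pick 0 [start]
  1: obs=y cand={0,1} pick 1 [0->1 ok]
  2: obs=x cand={2,3,4} pick 3 [1->3 ok]
  3: obs=y cand={0,1} pick 0 [3->0 ok]
  4: obs=y cand={0,1} pick 1 [0->1 ok]
  5: obs=y cand={0,1} pick 1 [1->1 ok]
  6: obs=x cand={2,3,4} pick 3 [1->3 ok]
  7: obs=y cand={0,1} pick 1 [3->1 ok]
  8: obs=x cand={2,3,4} pick 4 [1->4 ok]
  9: obs=x cand={2,3,4} pick 2 [4->2 ok]
  10: obs=x cand={2,3,4} pick 4 [2->4 ok]

0,1,3,0,1,1,3,1,4,2,4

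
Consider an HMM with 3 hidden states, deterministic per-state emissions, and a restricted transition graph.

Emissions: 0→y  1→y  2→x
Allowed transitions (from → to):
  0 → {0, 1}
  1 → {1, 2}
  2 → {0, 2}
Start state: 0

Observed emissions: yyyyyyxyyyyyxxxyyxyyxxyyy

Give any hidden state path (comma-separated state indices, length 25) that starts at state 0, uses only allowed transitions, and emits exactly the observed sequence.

0,0,1,1,1,1,2,0,0,0,1,1,2,2,2,0,1,2,0,1,2,2,0,0,1

  t0 'y' -> {0,1}, take 0 (start)
  t1 'y' -> {0,1}, take 0 (0->0 ok)
  t2 'y' -> {0,1}, take 1 (0->1 ok)
  t3 'y' -> {0,1}, take 1 (1->1 ok)
  t4 'y' -> {0,1}, take 1 (1->1 ok)
  t5 'y' -> {0,1}, take 1 (1->1 ok)
  t6 'x' -> {2}, take 2 (1->2 ok)
  t7 'y' -> {0,1}, take 0 (2->0 ok)
  t8 'y' -> {0,1}, take 0 (0->0 ok)
  t9 'y' -> {0,1}, take 0 (0->0 ok)
  t10 'y' -> {0,1}, take 1 (0->1 ok)
  t11 'y' -> {0,1}, take 1 (1->1 ok)
  t12 'x' -> {2}, take 2 (1->2 ok)
  t13 'x' -> {2}, take 2 (2->2 ok)
  t14 'x' -> {2}, take 2 (2->2 ok)
  t15 'y' -> {0,1}, take 0 (2->0 ok)
  t16 'y' -> {0,1}, take 1 (0->1 ok)
  t17 'x' -> {2}, take 2 (1->2 ok)
  t18 'y' -> {0,1}, take 0 (2->0 ok)
  t19 'y' -> {0,1}, take 1 (0->1 ok)
  t20 'x' -> {2}, take 2 (1->2 ok)
  t21 'x' -> {2}, take 2 (2->2 ok)
  t22 'y' -> {0,1}, take 0 (2->0 ok)
  t23 'y' -> {0,1}, take 0 (0->0 ok)
  t24 'y' -> {0,1}, take 1 (0->1 ok)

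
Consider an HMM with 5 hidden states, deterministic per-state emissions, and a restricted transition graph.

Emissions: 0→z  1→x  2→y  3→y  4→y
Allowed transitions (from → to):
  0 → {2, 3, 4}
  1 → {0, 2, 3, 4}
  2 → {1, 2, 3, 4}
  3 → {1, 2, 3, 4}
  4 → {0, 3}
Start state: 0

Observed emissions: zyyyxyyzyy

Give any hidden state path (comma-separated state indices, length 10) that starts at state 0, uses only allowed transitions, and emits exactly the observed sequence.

0,2,2,3,1,2,4,0,3,3

  0: obs=z cand={0} pick 0 [start]
  1: obs=y cand={2,3,4} pick 2 [0->2 ok]
  2: obs=y cand={2,3,4} pick 2 [2->2 ok]
  3: obs=y cand={2,3,4} pick 3 [2->3 ok]
  4: obs=x cand={1} pick 1 [3->1 ok]
  5: obs=y cand={2,3,4} pick 2 [1->2 ok]
  6: obs=y cand={2,3,4} pick 4 [2->4 ok]
  7: obs=z cand={0} pick 0 [4->0 ok]
  8: obs=y cand={2,3,4} pick 3 [0->3 ok]
  9: obs=y cand={2,3,4} pick 3 [3->3 ok]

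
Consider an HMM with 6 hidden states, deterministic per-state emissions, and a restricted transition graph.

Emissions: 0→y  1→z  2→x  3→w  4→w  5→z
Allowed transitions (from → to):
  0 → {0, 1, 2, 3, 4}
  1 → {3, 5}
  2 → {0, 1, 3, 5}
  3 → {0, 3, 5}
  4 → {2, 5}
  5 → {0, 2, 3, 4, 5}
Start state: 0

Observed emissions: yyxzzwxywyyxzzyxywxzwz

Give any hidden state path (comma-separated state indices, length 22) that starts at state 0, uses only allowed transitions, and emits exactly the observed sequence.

  [0] y  {0}  => 0  start
  [1] y  {0}  => 0  0->0 ok
  [2] x  {2}  => 2  0->2 ok
  [3] z  {1,5}  => 1  2->1 ok
  [4] z  {1,5}  => 5  1->5 ok
  [5] w  {3,4}  => 4  5->4 ok
  [6] x  {2}  => 2  4->2 ok
  [7] y  {0}  => 0  2->0 ok
  [8] w  {3,4}  => 3  0->3 ok
  [9] y  {0}  => 0  3->0 ok
  [10] y  {0}  => 0  0->0 ok
  [11] x  {2}  => 2  0->2 ok
  [12] z  {1,5}  => 5  2->5 ok
  [13] z  {1,5}  => 5  5->5 ok
  [14] y  {0}  => 0  5->0 ok
  [15] x  {2}  => 2  0->2 ok
  [16] y  {0}  => 0  2->0 ok
  [17] w  {3,4}  => 4  0->4 ok
  [18] x  {2}  => 2  4->2 ok
  [19] z  {1,5}  => 5  2->5 ok
  [20] w  {3,4}  => 4  5->4 ok
  [21] z  {1,5}  => 5  4->5 ok

0,0,2,1,5,4,2,0,3,0,0,2,5,5,0,2,0,4,2,5,4,5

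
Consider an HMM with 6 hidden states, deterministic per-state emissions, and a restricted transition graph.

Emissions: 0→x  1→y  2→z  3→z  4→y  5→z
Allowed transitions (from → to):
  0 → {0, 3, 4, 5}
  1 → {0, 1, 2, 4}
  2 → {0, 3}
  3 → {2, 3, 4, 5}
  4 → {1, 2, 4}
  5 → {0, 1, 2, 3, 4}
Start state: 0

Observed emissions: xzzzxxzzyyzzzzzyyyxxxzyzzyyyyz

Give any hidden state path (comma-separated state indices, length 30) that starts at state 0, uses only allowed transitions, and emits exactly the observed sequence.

  [0] x  {0}  => 0  start
  [1] z  {2,3,5}  => 3  0->3 ok
  [2] z  {2,3,5}  => 5  3->5 ok
  [3] z  {2,3,5}  => 2  5->2 ok
  [4] x  {0}  => 0  2->0 ok
  [5] x  {0}  => 0  0->0 ok
  [6] z  {2,3,5}  => 3  0->3 ok
  [7] z  {2,3,5}  => 3  3->3 ok
  [8] y  {1,4}  => 4  3->4 ok
  [9] y  {1,4}  => 1  4->1 ok
  [10] z  {2,3,5}  => 2  1->2 ok
  [11] z  {2,3,5}  => 3  2->3 ok
  [12] z  {2,3,5}  => 3  3->3 ok
  [13] z  {2,3,5}  => 2  3->2 ok
  [14] z  {2,3,5}  => 3  2->3 ok
  [15] y  {1,4}  => 4  3->4 ok
  [16] y  {1,4}  => 4  4->4 ok
  [17] y  {1,4}  => 1  4->1 ok
  [18] x  {0}  => 0  1->0 ok
  [19] x  {0}  => 0  0->0 ok
  [20] x  {0}  => 0  0->0 ok
  [21] z  {2,3,5}  => 5  0->5 ok
  [22] y  {1,4}  => 4  5->4 ok
  [23] z  {2,3,5}  => 2  4->2 ok
  [24] z  {2,3,5}  => 3  2->3 ok
  [25] y  {1,4}  => 4  3->4 ok
  [26] y  {1,4}  => 1  4->1 ok
  [27] y  {1,4}  => 1  1->1 ok
  [28] y  {1,4}  => 1  1->1 ok
  [29] z  {2,3,5}  => 2  1->2 ok

0,3,5,2,0,0,3,3,4,1,2,3,3,2,3,4,4,1,0,0,0,5,4,2,3,4,1,1,1,2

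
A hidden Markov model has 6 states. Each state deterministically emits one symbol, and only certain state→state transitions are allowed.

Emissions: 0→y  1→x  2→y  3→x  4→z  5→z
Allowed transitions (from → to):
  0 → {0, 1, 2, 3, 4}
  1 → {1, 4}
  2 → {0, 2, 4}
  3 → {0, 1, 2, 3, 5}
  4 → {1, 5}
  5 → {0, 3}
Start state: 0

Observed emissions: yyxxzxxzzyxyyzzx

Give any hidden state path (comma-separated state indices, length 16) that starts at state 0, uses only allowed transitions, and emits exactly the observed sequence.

  0: obs=y cand={0,2} pick 0 [start]
  1: obs=y cand={0,2} pick 0 [0->0 ok]
  2: obs=x cand={1,3} pick 3 [0->3 ok]
  3: obs=x cand={1,3} pick 1 [3->1 ok]
  4: obs=z cand={4,5} pick 4 [1->4 ok]
  5: obs=x cand={1,3} pick 1 [4->1 ok]
  6: obs=x cand={1,3} pick 1 [1->1 ok]
  7: obs=z cand={4,5} pick 4 [1->4 ok]
  8: obs=z cand={4,5} pick 5 [4->5 ok]
  9: obs=y cand={0,2} pick 0 [5->0 ok]
  10: obs=x cand={1,3} pick 3 [0->3 ok]
  11: obs=y cand={0,2} pick 0 [3->0 ok]
  12: obs=y cand={0,2} pick 0 [0->0 ok]
  13: obs=z cand={4,5} pick 4 [0->4 ok]
  14: obs=z cand={4,5} pick 5 [4->5 ok]
  15: obs=x cand={1,3} pick 3 [5->3 ok]

0,0,3,1,4,1,1,4,5,0,3,0,0,4,5,3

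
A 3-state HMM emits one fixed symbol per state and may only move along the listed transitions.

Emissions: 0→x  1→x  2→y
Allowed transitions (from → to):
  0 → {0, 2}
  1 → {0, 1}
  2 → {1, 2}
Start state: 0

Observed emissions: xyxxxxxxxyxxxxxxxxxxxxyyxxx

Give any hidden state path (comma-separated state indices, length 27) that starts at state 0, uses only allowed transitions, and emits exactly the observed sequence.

  [0] x  {0,1}  => 0  start
  [1] y  {2}  => 2  0->2 ok
  [2] x  {0,1}  => 1  2->1 ok
  [3] x  {0,1}  => 1  1->1 ok
  [4] x  {0,1}  => 1  1->1 ok
  [5] x  {0,1}  => 1  1->1 ok
  [6] x  {0,1}  => 0  1->0 ok
  [7] x  {0,1}  => 0  0->0 ok
  [8] x  {0,1}  => 0  0->0 ok
  [9] y  {2}  => 2  0->2 ok
  [10] x  {0,1}  => 1  2->1 ok
  [11] x  {0,1}  => 1  1->1 ok
  [12] x  {0,1}  => 1  1->1 ok
  [13] x  {0,1}  => 1  1->1 ok
  [14] x  {0,1}  => 1  1->1 ok
  [15] x  {0,1}  => 1  1->1 ok
  [16] x  {0,1}  => 1  1->1 ok
  [17] x  {0,1}  => 0  1->0 ok
  [18] x  {0,1}  => 0  0->0 ok
  [19] x  {0,1}  => 0  0->0 ok
  [20] x  {0,1}  => 0  0->0 ok
  [21] x  {0,1}  => 0  0->0 ok
  [22] y  {2}  => 2  0->2 ok
  [23] y  {2}  => 2  2->2 ok
  [24] x  {0,1}  => 1  2->1 ok
  [25] x  {0,1}  => 1  1->1 ok
  [26] x  {0,1}  => 0  1->0 ok

0,2,1,1,1,1,0,0,0,2,1,1,1,1,1,1,1,0,0,0,0,0,2,2,1,1,0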